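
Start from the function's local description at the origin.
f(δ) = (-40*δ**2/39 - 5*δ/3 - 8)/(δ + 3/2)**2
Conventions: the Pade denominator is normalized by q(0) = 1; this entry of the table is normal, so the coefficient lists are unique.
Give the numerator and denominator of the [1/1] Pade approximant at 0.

The Pade approximant has numerator coefficients [-32/9, 2452/9477]; denominator coefficients [1, 1108/1053].

Taylor coefficients needed (expand at 0): a_0 = -32/9, a_1 = 4, a_2 = -4432/1053.
Write the denominator as Q(δ) = 1 + q1*δ. Requiring Q*f - P = O(δ^3) with deg P <= 1 kills the coefficients of δ^2..δ^2 in Q*f:
  δ^2: a_2 + q1*a_1 = 0, i.e. -4432/1053 + (4)*q1 = 0.
Solving this linear system: q1 = 1108/1053.
The numerator is Q*f truncated at degree 1: P0 = a_0 = -32/9; P1 = a_1 + q1*a_0 = 2452/9477.


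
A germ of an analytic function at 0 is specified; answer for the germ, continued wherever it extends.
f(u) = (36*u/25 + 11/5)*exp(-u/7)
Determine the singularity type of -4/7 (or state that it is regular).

The point is a regular point.

There is no denominator, hence no pole anywhere.
The factor exp(-u/7) is entire.
So the germ continues analytically to -4/7.


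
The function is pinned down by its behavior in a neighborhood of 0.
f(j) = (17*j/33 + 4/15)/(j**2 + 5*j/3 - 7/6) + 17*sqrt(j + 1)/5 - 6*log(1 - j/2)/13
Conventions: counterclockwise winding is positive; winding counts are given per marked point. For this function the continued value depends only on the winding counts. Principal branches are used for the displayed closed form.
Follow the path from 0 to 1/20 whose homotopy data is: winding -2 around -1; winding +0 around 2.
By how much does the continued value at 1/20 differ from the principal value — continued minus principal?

Continued minus principal equals 0.

The rational part is single-valued and drops out of the difference; each branch term changes only by its own monodromy.
(17/5)*sqrt(1 - j/(-1)): winding -2 is even, the square root returns to the same sheet, contribution 0.
(-6/13)*log(1 - j/(2)): winding 0 around 2, so this term returns to its principal value, contribution 0.
Summing the contributions at j = 1/20 gives 0.


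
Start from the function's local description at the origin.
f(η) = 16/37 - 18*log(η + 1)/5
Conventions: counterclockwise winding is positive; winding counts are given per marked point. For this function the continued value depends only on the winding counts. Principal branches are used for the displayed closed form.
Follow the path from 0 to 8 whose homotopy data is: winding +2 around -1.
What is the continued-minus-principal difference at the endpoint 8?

Continued minus principal equals -(72/5)*pi*i.

The rational part is single-valued and drops out of the difference; each branch term changes only by its own monodromy.
(-18/5)*log(1 - η/(-1)): each positive loop around -1 adds 2*pi*i to the log, so winding +2 contributes (-18/5)*(2)*2*pi*i = -(72/5)*pi*i.
Summing the contributions at η = 8 gives -(72/5)*pi*i.


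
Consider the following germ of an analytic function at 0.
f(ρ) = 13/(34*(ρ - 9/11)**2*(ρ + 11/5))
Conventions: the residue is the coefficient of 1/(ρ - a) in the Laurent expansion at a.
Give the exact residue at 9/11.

At the order-2 pole 9/11 set g(ρ) = (ρ - (9/11))^2*f(ρ) = 13/(34*(ρ + 11/5)).
Order-2 pole: residue = g'(a); g'(9/11) = -39325/936904, so the residue is -39325/936904.

The residue is -39325/936904.


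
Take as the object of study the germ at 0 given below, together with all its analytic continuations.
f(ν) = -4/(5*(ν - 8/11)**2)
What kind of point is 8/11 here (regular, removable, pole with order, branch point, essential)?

The denominator factor ν - 8/11 vanishes at 8/11 and appears to the power 2; the numerator there equals -4/5, nonzero, and no other factor vanishes.
Hence a pole whose order is the multiplicity, 2.

The point is a pole of order 2.


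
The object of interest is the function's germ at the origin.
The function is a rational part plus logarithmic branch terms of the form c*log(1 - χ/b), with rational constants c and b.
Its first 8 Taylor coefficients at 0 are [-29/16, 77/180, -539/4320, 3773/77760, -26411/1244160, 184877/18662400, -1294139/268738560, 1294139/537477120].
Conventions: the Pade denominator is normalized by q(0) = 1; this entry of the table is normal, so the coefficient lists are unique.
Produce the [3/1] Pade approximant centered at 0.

Taylor coefficients needed (read off): a_0 = -29/16, a_1 = 77/180, a_2 = -539/4320, a_3 = 3773/77760, a_4 = -26411/1244160.
Write the denominator as Q(χ) = 1 + q1*χ. Requiring Q*f - P = O(χ^5) with deg P <= 3 kills the coefficients of χ^4..χ^4 in Q*f:
  χ^4: a_4 + q1*a_3 = 0, i.e. -26411/1244160 + (3773/77760)*q1 = 0.
Solving this linear system: q1 = 7/16.
The numerator is Q*f truncated at degree 3: P0 = a_0 = -29/16; P1 = a_1 + q1*a_0 = -4207/11520; P2 = a_2 + q1*a_1 = 539/8640; P3 = a_3 + q1*a_2 = -3773/622080.

The Pade approximant has numerator coefficients [-29/16, -4207/11520, 539/8640, -3773/622080]; denominator coefficients [1, 7/16].


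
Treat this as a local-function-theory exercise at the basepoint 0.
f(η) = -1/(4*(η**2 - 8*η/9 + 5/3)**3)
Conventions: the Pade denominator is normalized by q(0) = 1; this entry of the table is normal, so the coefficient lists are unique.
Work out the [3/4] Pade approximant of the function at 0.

The Pade approximant has numerator coefficients [-27/500, -1984338/106444625, 124659/17031140, 78732/15206375]; denominator coefficients [1, -5342576/4257785, 17932264/9123825, -424828352/410572125, 10196846/15206375].

Taylor coefficients needed (expand at 0): a_0 = -27/500, a_1 = -54/625, a_2 = 63/12500, a_3 = 392/3125, a_4 = 2947/31250, a_5 = -76244/1171875, a_6 = -14825741/105468750, a_7 = -3080312/87890625.
Write the denominator as Q(η) = 1 + q1*η + q2*η^2 + q3*η^3 + q4*η^4. Requiring Q*f - P = O(η^8) with deg P <= 3 kills the coefficients of η^4..η^7 in Q*f:
  η^4: a_4 + q1*a_3 + q2*a_2 + q3*a_1 + q4*a_0 = 0, i.e. 2947/31250 + (392/3125)*q1 + (63/12500)*q2 + (-54/625)*q3 + (-27/500)*q4 = 0.
  η^5: a_5 + q1*a_4 + q2*a_3 + q3*a_2 + q4*a_1 = 0, i.e. -76244/1171875 + (2947/31250)*q1 + (392/3125)*q2 + (63/12500)*q3 + (-54/625)*q4 = 0.
  η^6: a_6 + q1*a_5 + q2*a_4 + q3*a_3 + q4*a_2 = 0, i.e. -14825741/105468750 + (-76244/1171875)*q1 + (2947/31250)*q2 + (392/3125)*q3 + (63/12500)*q4 = 0.
  η^7: a_7 + q1*a_6 + q2*a_5 + q3*a_4 + q4*a_3 = 0, i.e. -3080312/87890625 + (-14825741/105468750)*q1 + (-76244/1171875)*q2 + (2947/31250)*q3 + (392/3125)*q4 = 0.
Solving this linear system: q1 = -5342576/4257785, q2 = 17932264/9123825, q3 = -424828352/410572125, q4 = 10196846/15206375.
The numerator is Q*f truncated at degree 3: P0 = a_0 = -27/500; P1 = a_1 + q1*a_0 = -1984338/106444625; P2 = a_2 + q1*a_1 + q2*a_0 = 124659/17031140; P3 = a_3 + q1*a_2 + q2*a_1 + q3*a_0 = 78732/15206375.


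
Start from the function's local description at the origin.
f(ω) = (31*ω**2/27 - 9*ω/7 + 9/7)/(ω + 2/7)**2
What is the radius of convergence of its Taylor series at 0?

Denominator factor (ω + 2/7)^2: pole of order 2 at -2/7, modulus 2/7.
The radius of convergence is the smallest modulus among the singular points: 2/7.

The radius of convergence is 2/7.


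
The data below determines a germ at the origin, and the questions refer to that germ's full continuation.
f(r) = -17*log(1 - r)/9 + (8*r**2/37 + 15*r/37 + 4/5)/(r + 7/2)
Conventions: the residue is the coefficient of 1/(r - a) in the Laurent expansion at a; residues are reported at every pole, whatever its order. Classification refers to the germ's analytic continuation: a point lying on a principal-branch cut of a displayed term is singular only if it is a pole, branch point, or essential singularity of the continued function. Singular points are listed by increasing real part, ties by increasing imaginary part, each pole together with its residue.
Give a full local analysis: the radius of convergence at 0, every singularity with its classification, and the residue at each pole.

Radius of convergence at 0: 1.
At -7/2: a pole of order 1; residue 751/370.
At 1: a logarithmic branch point.

Denominator factor (r + 7/2): pole of order 1 at -7/2, modulus 7/2.
Branch term (-17/9)*log(1 - r/(1)): its argument vanishes at r = 1, a logarithmic branch point, modulus 1.
The radius of convergence is the smallest modulus among the singular points: 1.
The branch term is analytic at -7/2 and contributes nothing to the residue; only the rational part matters.
At the order-1 pole -7/2 set g(r) = (r - (-7/2))*(rational part) = 8*r**2/37 + 15*r/37 + 4/5.
Simple pole: residue = g(a) at a = -7/2, which is 751/370.
List the singular points by increasing real part (a conjugate pair: the negative imaginary part first).


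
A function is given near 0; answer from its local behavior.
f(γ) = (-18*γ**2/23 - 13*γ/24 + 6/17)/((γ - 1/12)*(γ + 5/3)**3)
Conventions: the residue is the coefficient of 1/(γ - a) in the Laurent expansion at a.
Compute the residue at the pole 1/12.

The residue is 68098/1207017.

At the order-1 pole 1/12 set g(γ) = (γ - (1/12))*f(γ) = (-18*γ**2/23 - 13*γ/24 + 6/17)/(γ + 5/3)**3.
Simple pole: residue = g(a) at a = 1/12, which is 68098/1207017.


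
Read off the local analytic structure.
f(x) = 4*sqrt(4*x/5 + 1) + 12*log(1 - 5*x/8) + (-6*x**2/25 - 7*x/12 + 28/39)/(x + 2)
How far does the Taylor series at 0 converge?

The radius of convergence is 5/4.

Denominator factor (x + 2): pole of order 1 at -2, modulus 2.
Branch term (12)*log(1 - x/(8/5)): its argument vanishes at x = 8/5, a logarithmic branch point, modulus 8/5.
Branch term (4)*sqrt(1 - x/(-5/4)): its argument vanishes at x = -5/4, a square-root branch point, modulus 5/4.
The radius of convergence is the smallest modulus among the singular points: 5/4.


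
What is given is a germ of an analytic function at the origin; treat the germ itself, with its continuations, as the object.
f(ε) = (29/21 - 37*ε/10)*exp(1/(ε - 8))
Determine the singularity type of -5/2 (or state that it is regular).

The point is a regular point.

There is no denominator, hence no pole anywhere.
The essential point of exp(1/(ε - (8))) is 8, not -5/2.
So the germ continues analytically to -5/2.


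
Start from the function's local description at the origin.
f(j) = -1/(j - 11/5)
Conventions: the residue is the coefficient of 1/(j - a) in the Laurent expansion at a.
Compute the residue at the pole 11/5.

The residue is -1.

At the order-1 pole 11/5 set g(j) = (j - (11/5))*f(j) = -1.
Simple pole: residue = g(a) at a = 11/5, which is -1.


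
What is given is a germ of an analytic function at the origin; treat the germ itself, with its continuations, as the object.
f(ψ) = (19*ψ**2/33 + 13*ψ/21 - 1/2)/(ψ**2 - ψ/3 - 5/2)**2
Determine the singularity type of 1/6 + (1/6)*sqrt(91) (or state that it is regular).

The denominator factor ψ**2 - ψ/3 - 5/2 vanishes at 1/6 + (1/6)*sqrt(91) and appears to the power 2; the numerator there equals 2234/2079 + (281/2079)*sqrt(91), nonzero, and no other factor vanishes.
Hence a pole whose order is the multiplicity, 2.

The point is a pole of order 2.


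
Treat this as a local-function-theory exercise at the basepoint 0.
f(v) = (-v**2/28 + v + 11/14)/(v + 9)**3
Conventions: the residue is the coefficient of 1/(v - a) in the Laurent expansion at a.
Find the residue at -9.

The residue is -1/28.

At the order-3 pole -9 set g(v) = (v - (-9))^3*f(v) = -v**2/28 + v + 11/14.
Order-3 pole: residue = g''(a)/2; g''(-9) = -1/14, so the residue is -1/28.


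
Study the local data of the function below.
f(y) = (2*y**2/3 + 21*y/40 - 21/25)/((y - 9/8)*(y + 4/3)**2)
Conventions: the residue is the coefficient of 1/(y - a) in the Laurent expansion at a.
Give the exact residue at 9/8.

The residue is 8559/87025.

At the order-1 pole 9/8 set g(y) = (y - (9/8))*f(y) = (2*y**2/3 + 21*y/40 - 21/25)/(y + 4/3)**2.
Simple pole: residue = g(a) at a = 9/8, which is 8559/87025.


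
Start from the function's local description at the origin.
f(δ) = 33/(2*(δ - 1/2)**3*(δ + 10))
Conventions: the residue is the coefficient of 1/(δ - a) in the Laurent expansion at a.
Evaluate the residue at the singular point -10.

At the order-1 pole -10 set g(δ) = (δ - (-10))*f(δ) = 33/(2*(δ - 1/2)**3).
Simple pole: residue = g(a) at a = -10, which is -44/3087.

The residue is -44/3087.


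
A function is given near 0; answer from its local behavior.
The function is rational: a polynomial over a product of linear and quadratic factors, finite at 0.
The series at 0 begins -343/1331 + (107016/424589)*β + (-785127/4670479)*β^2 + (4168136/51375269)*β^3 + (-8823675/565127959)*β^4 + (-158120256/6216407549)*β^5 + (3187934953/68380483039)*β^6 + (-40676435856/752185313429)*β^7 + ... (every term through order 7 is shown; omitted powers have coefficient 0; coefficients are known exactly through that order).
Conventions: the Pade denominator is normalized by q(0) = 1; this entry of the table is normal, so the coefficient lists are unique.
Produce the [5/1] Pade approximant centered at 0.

The Pade approximant has numerator coefficients [-343/1331, -17957765/81521088, 10979773/37363832, -746314835/3288017216, 1805088607/13563071016, -21505178359/397850083136]; denominator coefficients [1, 3871/2112].

Taylor coefficients needed (read off): a_0 = -343/1331, a_1 = 107016/424589, a_2 = -785127/4670479, a_3 = 4168136/51375269, a_4 = -8823675/565127959, a_5 = -158120256/6216407549, a_6 = 3187934953/68380483039.
Write the denominator as Q(β) = 1 + q1*β. Requiring Q*f - P = O(β^7) with deg P <= 5 kills the coefficients of β^6..β^6 in Q*f:
  β^6: a_6 + q1*a_5 = 0, i.e. 3187934953/68380483039 + (-158120256/6216407549)*q1 = 0.
Solving this linear system: q1 = 3871/2112.
The numerator is Q*f truncated at degree 5: P0 = a_0 = -343/1331; P1 = a_1 + q1*a_0 = -17957765/81521088; P2 = a_2 + q1*a_1 = 10979773/37363832; P3 = a_3 + q1*a_2 = -746314835/3288017216; P4 = a_4 + q1*a_3 = 1805088607/13563071016; P5 = a_5 + q1*a_4 = -21505178359/397850083136.


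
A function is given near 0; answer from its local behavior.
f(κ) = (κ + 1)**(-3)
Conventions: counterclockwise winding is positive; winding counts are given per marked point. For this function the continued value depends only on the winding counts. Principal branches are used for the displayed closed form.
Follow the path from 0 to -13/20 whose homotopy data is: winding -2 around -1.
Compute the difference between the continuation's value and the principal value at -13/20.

The function is rational, hence single-valued: continuing it around any pole returns the same value, so the difference is 0.

Continued minus principal equals 0.


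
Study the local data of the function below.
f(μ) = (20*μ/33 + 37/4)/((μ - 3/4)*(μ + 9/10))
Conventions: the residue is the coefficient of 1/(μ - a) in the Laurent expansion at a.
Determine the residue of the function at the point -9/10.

The residue is -1915/363.

At the order-1 pole -9/10 set g(μ) = (μ - (-9/10))*f(μ) = (20*μ/33 + 37/4)/(μ - 3/4).
Simple pole: residue = g(a) at a = -9/10, which is -1915/363.


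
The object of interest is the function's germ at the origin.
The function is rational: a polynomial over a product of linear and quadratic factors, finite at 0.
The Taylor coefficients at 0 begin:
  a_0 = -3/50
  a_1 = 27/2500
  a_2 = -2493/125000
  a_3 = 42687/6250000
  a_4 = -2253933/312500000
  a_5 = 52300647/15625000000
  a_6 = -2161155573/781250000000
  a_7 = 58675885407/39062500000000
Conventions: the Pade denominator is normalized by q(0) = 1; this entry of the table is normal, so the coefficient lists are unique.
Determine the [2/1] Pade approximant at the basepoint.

The Pade approximant has numerator coefficients [-3/50, -27/2770, -9/554]; denominator coefficients [1, 4743/13850].

Taylor coefficients needed (read off): a_0 = -3/50, a_1 = 27/2500, a_2 = -2493/125000, a_3 = 42687/6250000.
Write the denominator as Q(k) = 1 + q1*k. Requiring Q*f - P = O(k^4) with deg P <= 2 kills the coefficients of k^3..k^3 in Q*f:
  k^3: a_3 + q1*a_2 = 0, i.e. 42687/6250000 + (-2493/125000)*q1 = 0.
Solving this linear system: q1 = 4743/13850.
The numerator is Q*f truncated at degree 2: P0 = a_0 = -3/50; P1 = a_1 + q1*a_0 = -27/2770; P2 = a_2 + q1*a_1 = -9/554.


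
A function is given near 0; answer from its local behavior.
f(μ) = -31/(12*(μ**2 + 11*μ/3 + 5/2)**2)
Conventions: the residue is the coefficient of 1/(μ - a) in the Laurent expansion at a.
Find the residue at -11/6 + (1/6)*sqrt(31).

The residue is (9/62)*sqrt(31).

The factor μ**2 + 11*μ/3 + 5/2 splits as (μ - a)(μ - a') with a = -11/6 + (1/6)*sqrt(31), a' = -11/6 - (1/6)*sqrt(31). At the order-2 pole a set g(μ) = (μ - a)^2*f(μ) = [-31/12] / (μ - a')^2.
Order-2 pole: residue = g'(a); g'(-11/6 + (1/6)*sqrt(31)) = (9/62)*sqrt(31), so the residue is (9/62)*sqrt(31).


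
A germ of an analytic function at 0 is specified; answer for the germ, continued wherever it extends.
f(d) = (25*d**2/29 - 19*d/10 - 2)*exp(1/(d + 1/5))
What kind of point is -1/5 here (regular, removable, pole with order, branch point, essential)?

The exponent 1/(d - (-1/5)) has a pole at -1/5, so exp(1/(d - (-1/5))) takes every nonzero value near it: an essential singularity (not a pole of any order).

The point is an essential singularity.


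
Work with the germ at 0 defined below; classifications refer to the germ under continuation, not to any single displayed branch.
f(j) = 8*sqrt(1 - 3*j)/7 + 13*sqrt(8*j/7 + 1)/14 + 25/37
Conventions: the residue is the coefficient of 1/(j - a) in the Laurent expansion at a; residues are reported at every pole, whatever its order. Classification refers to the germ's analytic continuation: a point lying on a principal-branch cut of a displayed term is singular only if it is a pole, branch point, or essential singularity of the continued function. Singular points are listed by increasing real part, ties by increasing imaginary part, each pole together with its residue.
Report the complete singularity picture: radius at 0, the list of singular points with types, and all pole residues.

Branch term (13/14)*sqrt(1 - j/(-7/8)): its argument vanishes at j = -7/8, a square-root branch point, modulus 7/8.
Branch term (8/7)*sqrt(1 - j/(1/3)): its argument vanishes at j = 1/3, a square-root branch point, modulus 1/3.
The radius of convergence is the smallest modulus among the singular points: 1/3.
List the singular points by increasing real part (a conjugate pair: the negative imaginary part first).

Radius of convergence at 0: 1/3.
At -7/8: an algebraic (square-root) branch point.
At 1/3: an algebraic (square-root) branch point.


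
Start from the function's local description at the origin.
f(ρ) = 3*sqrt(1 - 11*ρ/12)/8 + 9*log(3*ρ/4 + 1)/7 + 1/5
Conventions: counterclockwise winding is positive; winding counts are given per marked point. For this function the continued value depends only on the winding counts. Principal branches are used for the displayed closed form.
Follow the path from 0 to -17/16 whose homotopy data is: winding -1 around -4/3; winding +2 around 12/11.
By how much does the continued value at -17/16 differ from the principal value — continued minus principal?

The rational part is single-valued and drops out of the difference; each branch term changes only by its own monodromy.
(3/8)*sqrt(1 - ρ/(12/11)): winding +2 is even, the square root returns to the same sheet, contribution 0.
(9/7)*log(1 - ρ/(-4/3)): each positive loop around -4/3 adds 2*pi*i to the log, so winding -1 contributes (9/7)*(-1)*2*pi*i = -(18/7)*pi*i.
Summing the contributions at ρ = -17/16 gives -(18/7)*pi*i.

Continued minus principal equals -(18/7)*pi*i.


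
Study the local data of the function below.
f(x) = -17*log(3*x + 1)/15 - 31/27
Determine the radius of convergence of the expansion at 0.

The radius of convergence is 1/3.

Branch term (-17/15)*log(1 - x/(-1/3)): its argument vanishes at x = -1/3, a logarithmic branch point, modulus 1/3.
The radius of convergence is the smallest modulus among the singular points: 1/3.


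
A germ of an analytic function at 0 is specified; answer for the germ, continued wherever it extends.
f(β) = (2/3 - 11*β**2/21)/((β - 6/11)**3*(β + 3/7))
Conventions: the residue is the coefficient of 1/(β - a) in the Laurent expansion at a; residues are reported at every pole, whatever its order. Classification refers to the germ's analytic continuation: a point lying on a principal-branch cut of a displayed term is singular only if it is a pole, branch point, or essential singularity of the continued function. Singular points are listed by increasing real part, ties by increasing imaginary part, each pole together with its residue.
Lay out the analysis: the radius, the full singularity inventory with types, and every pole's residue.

Radius of convergence at 0: 3/7.
At -3/7: a pole of order 1; residue -781297/1265625.
At 6/11: a pole of order 3; residue 781297/1265625.

Denominator factor (β + 3/7): pole of order 1 at -3/7, modulus 3/7.
Denominator factor (β - 6/11)^3: pole of order 3 at 6/11, modulus 6/11.
The radius of convergence is the smallest modulus among the singular points: 3/7.
At the order-1 pole -3/7 set g(β) = (β - (-3/7))*f(β) = (2/3 - 11*β**2/21)/(β - 6/11)**3.
Simple pole: residue = g(a) at a = -3/7, which is -781297/1265625.
At the order-3 pole 6/11 set g(β) = (β - (6/11))^3*f(β) = (2/3 - 11*β**2/21)/(β + 3/7).
Order-3 pole: residue = g''(a)/2; g''(6/11) = 1562594/1265625, so the residue is 781297/1265625.
List the singular points by increasing real part (a conjugate pair: the negative imaginary part first).


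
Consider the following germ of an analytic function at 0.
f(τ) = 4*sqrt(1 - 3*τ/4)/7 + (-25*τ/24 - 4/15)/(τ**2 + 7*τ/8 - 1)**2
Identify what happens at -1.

Denominator factors: τ**2 + 7*τ/8 - 1 = -7/8 at τ = -1 — none vanishes.
Branch term sqrt(1 - τ/(4/3)): argument at -1 is 7/4, nonzero, so -1 is not its branch point (a point on a principal cut is still regular for the continued germ).
So the germ continues analytically to -1.

The point is a regular point.


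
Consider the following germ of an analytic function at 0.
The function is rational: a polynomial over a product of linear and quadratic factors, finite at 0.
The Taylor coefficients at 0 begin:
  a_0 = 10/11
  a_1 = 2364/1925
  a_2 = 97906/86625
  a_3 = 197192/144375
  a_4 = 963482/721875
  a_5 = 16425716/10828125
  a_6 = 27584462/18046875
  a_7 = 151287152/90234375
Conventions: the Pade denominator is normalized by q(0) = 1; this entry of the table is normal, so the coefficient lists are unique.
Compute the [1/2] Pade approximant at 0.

Taylor coefficients needed (read off): a_0 = 10/11, a_1 = 2364/1925, a_2 = 97906/86625, a_3 = 197192/144375.
Write the denominator as Q(λ) = 1 + q1*λ + q2*λ^2. Requiring Q*f - P = O(λ^4) with deg P <= 1 kills the coefficients of λ^2..λ^3 in Q*f:
  λ^2: a_2 + q1*a_1 + q2*a_0 = 0, i.e. 97906/86625 + (2364/1925)*q1 + (10/11)*q2 = 0.
  λ^3: a_3 + q1*a_2 + q2*a_1 = 0, i.e. 197192/144375 + (97906/86625)*q1 + (2364/1925)*q2 = 0.
Solving this linear system: q1 = -6099546/20036705, q2 = -150039307/180330345.
The numerator is Q*f truncated at degree 1: P0 = a_0 = 10/11; P1 = a_1 + q1*a_0 = 7338513024/7714131425.

The Pade approximant has numerator coefficients [10/11, 7338513024/7714131425]; denominator coefficients [1, -6099546/20036705, -150039307/180330345].


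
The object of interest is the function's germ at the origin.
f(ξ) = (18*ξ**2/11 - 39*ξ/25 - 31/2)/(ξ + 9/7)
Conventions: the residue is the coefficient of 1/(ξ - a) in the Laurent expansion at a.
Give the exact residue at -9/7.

At the order-1 pole -9/7 set g(ξ) = (ξ - (-9/7))*f(ξ) = 18*ξ**2/11 - 39*ξ/25 - 31/2.
Simple pole: residue = g(a) at a = -9/7, which is -290771/26950.

The residue is -290771/26950.


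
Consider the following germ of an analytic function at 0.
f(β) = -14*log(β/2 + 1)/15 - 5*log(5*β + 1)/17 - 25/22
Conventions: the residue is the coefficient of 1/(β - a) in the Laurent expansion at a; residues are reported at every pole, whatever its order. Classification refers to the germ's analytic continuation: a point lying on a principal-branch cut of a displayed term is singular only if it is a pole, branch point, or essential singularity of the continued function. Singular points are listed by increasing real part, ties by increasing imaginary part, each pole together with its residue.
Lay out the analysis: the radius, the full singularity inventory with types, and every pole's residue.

Branch term (-5/17)*log(1 - β/(-1/5)): its argument vanishes at β = -1/5, a logarithmic branch point, modulus 1/5.
Branch term (-14/15)*log(1 - β/(-2)): its argument vanishes at β = -2, a logarithmic branch point, modulus 2.
The radius of convergence is the smallest modulus among the singular points: 1/5.
List the singular points by increasing real part (a conjugate pair: the negative imaginary part first).

Radius of convergence at 0: 1/5.
At -2: a logarithmic branch point.
At -1/5: a logarithmic branch point.


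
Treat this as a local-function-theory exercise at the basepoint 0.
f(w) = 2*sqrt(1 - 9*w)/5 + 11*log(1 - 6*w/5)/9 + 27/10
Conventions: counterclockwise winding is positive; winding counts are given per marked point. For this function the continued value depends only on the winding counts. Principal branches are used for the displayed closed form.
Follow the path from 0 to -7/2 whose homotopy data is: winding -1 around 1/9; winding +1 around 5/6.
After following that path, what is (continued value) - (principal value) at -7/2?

Continued minus principal equals (-(2/5)*sqrt(130)) + ((22/9)*pi)*i.

The rational part is single-valued and drops out of the difference; each branch term changes only by its own monodromy.
(2/5)*sqrt(1 - w/(1/9)): winding -1 is odd, the square root flips sign, contributing -2*(2/5)*sqrt(1 - (-7/2)/(1/9)) = -2*(2/5)*sqrt(65/2) = -(2/5)*sqrt(130).
(11/9)*log(1 - w/(5/6)): each positive loop around 5/6 adds 2*pi*i to the log, so winding +1 contributes (11/9)*(1)*2*pi*i = (22/9)*pi*i.
Summing the contributions at w = -7/2 gives (-(2/5)*sqrt(130)) + ((22/9)*pi)*i.


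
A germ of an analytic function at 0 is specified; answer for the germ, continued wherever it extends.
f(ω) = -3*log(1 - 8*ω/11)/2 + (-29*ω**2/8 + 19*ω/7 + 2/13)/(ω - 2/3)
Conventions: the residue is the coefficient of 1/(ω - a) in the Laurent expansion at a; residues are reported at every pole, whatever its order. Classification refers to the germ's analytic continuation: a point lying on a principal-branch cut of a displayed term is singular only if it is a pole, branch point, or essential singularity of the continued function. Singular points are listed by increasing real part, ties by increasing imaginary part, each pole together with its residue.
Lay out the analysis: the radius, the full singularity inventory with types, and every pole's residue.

Denominator factor (ω - 2/3): pole of order 1 at 2/3, modulus 2/3.
Branch term (-3/2)*log(1 - ω/(11/8)): its argument vanishes at ω = 11/8, a logarithmic branch point, modulus 11/8.
The radius of convergence is the smallest modulus among the singular points: 2/3.
The branch term is analytic at 2/3 and contributes nothing to the residue; only the rational part matters.
At the order-1 pole 2/3 set g(ω) = (ω - (2/3))*(rational part) = -29*ω**2/8 + 19*ω/7 + 2/13.
Simple pole: residue = g(a) at a = 2/3, which is 577/1638.
List the singular points by increasing real part (a conjugate pair: the negative imaginary part first).

Radius of convergence at 0: 2/3.
At 2/3: a pole of order 1; residue 577/1638.
At 11/8: a logarithmic branch point.


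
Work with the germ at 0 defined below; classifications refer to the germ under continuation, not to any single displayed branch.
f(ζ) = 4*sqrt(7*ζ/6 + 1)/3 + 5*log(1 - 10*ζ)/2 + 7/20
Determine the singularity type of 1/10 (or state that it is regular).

The term (5/2)*log(1 - ζ/(1/10)) has argument 1 - 1/10/(1/10) = 0 at 1/10: a logarithmic (infinitely-sheeted) branch point; the remaining terms are analytic or single-valued there.

The point is a logarithmic branch point.


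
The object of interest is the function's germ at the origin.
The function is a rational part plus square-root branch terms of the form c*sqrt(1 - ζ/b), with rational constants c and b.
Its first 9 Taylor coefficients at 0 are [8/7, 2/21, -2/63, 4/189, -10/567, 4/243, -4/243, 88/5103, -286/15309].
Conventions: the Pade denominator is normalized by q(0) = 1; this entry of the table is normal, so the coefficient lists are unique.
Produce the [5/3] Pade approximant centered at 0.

Taylor coefficients needed (read off): a_0 = 8/7, a_1 = 2/21, a_2 = -2/63, a_3 = 4/189, a_4 = -10/567, a_5 = 4/243, a_6 = -4/243, a_7 = 88/5103, a_8 = -286/15309.
Write the denominator as Q(ζ) = 1 + q1*ζ + q2*ζ^2 + q3*ζ^3. Requiring Q*f - P = O(ζ^9) with deg P <= 5 kills the coefficients of ζ^6..ζ^8 in Q*f:
  ζ^6: a_6 + q1*a_5 + q2*a_4 + q3*a_3 = 0, i.e. -4/243 + (4/243)*q1 + (-10/567)*q2 + (4/189)*q3 = 0.
  ζ^7: a_7 + q1*a_6 + q2*a_5 + q3*a_4 = 0, i.e. 88/5103 + (-4/243)*q1 + (4/243)*q2 + (-10/567)*q3 = 0.
  ζ^8: a_8 + q1*a_7 + q2*a_6 + q3*a_5 = 0, i.e. -286/15309 + (88/5103)*q1 + (-4/243)*q2 + (4/243)*q3 = 0.
Solving this linear system: q1 = 9/4, q2 = 3/2, q3 = 5/18.
The numerator is Q*f truncated at degree 5: P0 = a_0 = 8/7; P1 = a_1 + q1*a_0 = 8/3; P2 = a_2 + q1*a_1 + q2*a_0 = 239/126; P3 = a_3 + q1*a_2 + q2*a_1 + q3*a_0 = 155/378; P4 = a_4 + q1*a_3 + q2*a_2 + q3*a_1 = 5/567; P5 = a_5 + q1*a_4 + q2*a_3 + q3*a_2 = -1/3402.

The Pade approximant has numerator coefficients [8/7, 8/3, 239/126, 155/378, 5/567, -1/3402]; denominator coefficients [1, 9/4, 3/2, 5/18].


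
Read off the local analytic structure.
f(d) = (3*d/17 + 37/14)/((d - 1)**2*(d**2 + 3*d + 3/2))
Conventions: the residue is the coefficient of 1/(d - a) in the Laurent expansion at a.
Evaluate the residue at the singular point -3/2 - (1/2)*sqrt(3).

The residue is 284/1309 - (107/561)*sqrt(3).

The factor d**2 + 3*d + 3/2 splits as (d - a)(d - a') with a = -3/2 - (1/2)*sqrt(3), a' = -3/2 + (1/2)*sqrt(3). At the order-1 pole a set g(d) = (d - a)*f(d) = [(3*d/17 + 37/14)/(d - 1)**2] / (d - a').
Simple pole: residue = g(a) at a = -3/2 - (1/2)*sqrt(3), which is 284/1309 - (107/561)*sqrt(3).


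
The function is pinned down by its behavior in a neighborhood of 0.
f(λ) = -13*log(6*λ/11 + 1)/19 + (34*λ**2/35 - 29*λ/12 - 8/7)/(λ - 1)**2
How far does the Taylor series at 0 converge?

Denominator factor (λ - 1)^2: pole of order 2 at 1, modulus 1.
Branch term (-13/19)*log(1 - λ/(-11/6)): its argument vanishes at λ = -11/6, a logarithmic branch point, modulus 11/6.
The radius of convergence is the smallest modulus among the singular points: 1.

The radius of convergence is 1.


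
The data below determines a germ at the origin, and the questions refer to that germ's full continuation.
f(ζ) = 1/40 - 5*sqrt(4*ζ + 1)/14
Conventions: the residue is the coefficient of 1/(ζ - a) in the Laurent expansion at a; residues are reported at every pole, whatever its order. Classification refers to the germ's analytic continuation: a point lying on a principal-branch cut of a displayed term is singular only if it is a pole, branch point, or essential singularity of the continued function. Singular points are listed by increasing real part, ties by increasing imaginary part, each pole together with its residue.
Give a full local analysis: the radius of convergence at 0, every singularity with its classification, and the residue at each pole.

Branch term (-5/14)*sqrt(1 - ζ/(-1/4)): its argument vanishes at ζ = -1/4, a square-root branch point, modulus 1/4.
The radius of convergence is the smallest modulus among the singular points: 1/4.

Radius of convergence at 0: 1/4.
At -1/4: an algebraic (square-root) branch point.


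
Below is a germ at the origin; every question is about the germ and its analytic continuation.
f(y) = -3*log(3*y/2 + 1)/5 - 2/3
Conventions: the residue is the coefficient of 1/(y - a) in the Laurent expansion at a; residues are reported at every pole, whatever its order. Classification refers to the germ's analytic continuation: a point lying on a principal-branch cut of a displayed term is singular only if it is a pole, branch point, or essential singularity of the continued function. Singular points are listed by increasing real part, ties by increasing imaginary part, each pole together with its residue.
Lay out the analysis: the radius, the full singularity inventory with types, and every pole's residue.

Branch term (-3/5)*log(1 - y/(-2/3)): its argument vanishes at y = -2/3, a logarithmic branch point, modulus 2/3.
The radius of convergence is the smallest modulus among the singular points: 2/3.

Radius of convergence at 0: 2/3.
At -2/3: a logarithmic branch point.


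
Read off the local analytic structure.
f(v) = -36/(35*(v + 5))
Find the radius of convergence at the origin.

Denominator factor (v + 5): pole of order 1 at -5, modulus 5.
The radius of convergence is the smallest modulus among the singular points: 5.

The radius of convergence is 5.


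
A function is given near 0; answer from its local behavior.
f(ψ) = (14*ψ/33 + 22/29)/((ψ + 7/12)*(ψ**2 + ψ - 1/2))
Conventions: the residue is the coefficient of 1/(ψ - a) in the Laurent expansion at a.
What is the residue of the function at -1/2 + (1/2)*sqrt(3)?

The factor ψ**2 + ψ - 1/2 splits as (ψ - a)(ψ - a') with a = -1/2 + (1/2)*sqrt(3), a' = -1/2 - (1/2)*sqrt(3). At the order-1 pole a set g(ψ) = (ψ - a)*f(ψ) = [(14*ψ/33 + 22/29)/(ψ + 7/12)] / (ψ - a').
Simple pole: residue = g(a) at a = -1/2 + (1/2)*sqrt(3), which is 11740/34133 + (12524/102399)*sqrt(3).

The residue is 11740/34133 + (12524/102399)*sqrt(3).


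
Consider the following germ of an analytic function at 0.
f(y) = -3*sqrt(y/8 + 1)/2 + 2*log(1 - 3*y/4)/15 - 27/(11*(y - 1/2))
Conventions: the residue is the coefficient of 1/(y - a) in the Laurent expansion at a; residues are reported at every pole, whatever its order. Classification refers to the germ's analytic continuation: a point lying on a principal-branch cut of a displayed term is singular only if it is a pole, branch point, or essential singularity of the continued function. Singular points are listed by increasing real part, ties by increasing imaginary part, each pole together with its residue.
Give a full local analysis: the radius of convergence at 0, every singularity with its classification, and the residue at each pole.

Denominator factor (y - 1/2): pole of order 1 at 1/2, modulus 1/2.
Branch term (-3/2)*sqrt(1 - y/(-8)): its argument vanishes at y = -8, a square-root branch point, modulus 8.
Branch term (2/15)*log(1 - y/(4/3)): its argument vanishes at y = 4/3, a logarithmic branch point, modulus 4/3.
The radius of convergence is the smallest modulus among the singular points: 1/2.
The branch terms are analytic at 1/2 and contribute nothing to the residue; only the rational part matters.
At the order-1 pole 1/2 set g(y) = (y - (1/2))*(rational part) = -27/11.
Simple pole: residue = g(a) at a = 1/2, which is -27/11.
List the singular points by increasing real part (a conjugate pair: the negative imaginary part first).

Radius of convergence at 0: 1/2.
At -8: an algebraic (square-root) branch point.
At 1/2: a pole of order 1; residue -27/11.
At 4/3: a logarithmic branch point.


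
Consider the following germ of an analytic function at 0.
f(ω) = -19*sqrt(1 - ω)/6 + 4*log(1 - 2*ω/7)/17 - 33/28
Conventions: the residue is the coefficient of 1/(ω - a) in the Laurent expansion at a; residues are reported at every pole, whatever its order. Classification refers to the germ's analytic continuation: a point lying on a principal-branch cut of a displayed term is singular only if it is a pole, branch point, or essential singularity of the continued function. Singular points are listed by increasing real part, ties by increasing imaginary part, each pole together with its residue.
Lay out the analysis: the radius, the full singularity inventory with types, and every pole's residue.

Radius of convergence at 0: 1.
At 1: an algebraic (square-root) branch point.
At 7/2: a logarithmic branch point.

Branch term (-19/6)*sqrt(1 - ω/(1)): its argument vanishes at ω = 1, a square-root branch point, modulus 1.
Branch term (4/17)*log(1 - ω/(7/2)): its argument vanishes at ω = 7/2, a logarithmic branch point, modulus 7/2.
The radius of convergence is the smallest modulus among the singular points: 1.
List the singular points by increasing real part (a conjugate pair: the negative imaginary part first).


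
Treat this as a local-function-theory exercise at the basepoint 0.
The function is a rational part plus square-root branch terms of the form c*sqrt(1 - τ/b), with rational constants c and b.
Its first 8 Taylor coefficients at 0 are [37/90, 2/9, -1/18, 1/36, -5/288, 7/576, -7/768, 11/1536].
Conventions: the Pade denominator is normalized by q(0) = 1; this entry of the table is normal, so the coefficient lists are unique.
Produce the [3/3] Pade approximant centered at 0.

The Pade approximant has numerator coefficients [37/90, 53/72, 271/720, 277/5760]; denominator coefficients [1, 5/4, 3/8, 1/64].

Taylor coefficients needed (read off): a_0 = 37/90, a_1 = 2/9, a_2 = -1/18, a_3 = 1/36, a_4 = -5/288, a_5 = 7/576, a_6 = -7/768.
Write the denominator as Q(τ) = 1 + q1*τ + q2*τ^2 + q3*τ^3. Requiring Q*f - P = O(τ^7) with deg P <= 3 kills the coefficients of τ^4..τ^6 in Q*f:
  τ^4: a_4 + q1*a_3 + q2*a_2 + q3*a_1 = 0, i.e. -5/288 + (1/36)*q1 + (-1/18)*q2 + (2/9)*q3 = 0.
  τ^5: a_5 + q1*a_4 + q2*a_3 + q3*a_2 = 0, i.e. 7/576 + (-5/288)*q1 + (1/36)*q2 + (-1/18)*q3 = 0.
  τ^6: a_6 + q1*a_5 + q2*a_4 + q3*a_3 = 0, i.e. -7/768 + (7/576)*q1 + (-5/288)*q2 + (1/36)*q3 = 0.
Solving this linear system: q1 = 5/4, q2 = 3/8, q3 = 1/64.
The numerator is Q*f truncated at degree 3: P0 = a_0 = 37/90; P1 = a_1 + q1*a_0 = 53/72; P2 = a_2 + q1*a_1 + q2*a_0 = 271/720; P3 = a_3 + q1*a_2 + q2*a_1 + q3*a_0 = 277/5760.


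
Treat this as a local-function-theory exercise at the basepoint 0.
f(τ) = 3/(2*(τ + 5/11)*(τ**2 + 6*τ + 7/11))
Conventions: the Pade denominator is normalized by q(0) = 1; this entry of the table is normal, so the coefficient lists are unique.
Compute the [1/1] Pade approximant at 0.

Taylor coefficients needed (expand at 0): a_0 = 363/70, a_1 = -147741/2450, a_2 = 25103991/42875.
Write the denominator as Q(τ) = 1 + q1*τ. Requiring Q*f - P = O(τ^3) with deg P <= 1 kills the coefficients of τ^2..τ^2 in Q*f:
  τ^2: a_2 + q1*a_1 = 0, i.e. 25103991/42875 + (-147741/2450)*q1 = 0.
Solving this linear system: q1 = 12574/1295.
The numerator is Q*f truncated at degree 1: P0 = a_0 = 363/70; P1 = a_1 + q1*a_0 = -25773/2590.

The Pade approximant has numerator coefficients [363/70, -25773/2590]; denominator coefficients [1, 12574/1295].


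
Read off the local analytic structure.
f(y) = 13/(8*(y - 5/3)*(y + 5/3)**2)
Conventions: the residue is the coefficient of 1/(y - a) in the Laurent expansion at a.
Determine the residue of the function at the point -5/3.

At the order-2 pole -5/3 set g(y) = (y - (-5/3))^2*f(y) = 13/(8*(y - 5/3)).
Order-2 pole: residue = g'(a); g'(-5/3) = -117/800, so the residue is -117/800.

The residue is -117/800.


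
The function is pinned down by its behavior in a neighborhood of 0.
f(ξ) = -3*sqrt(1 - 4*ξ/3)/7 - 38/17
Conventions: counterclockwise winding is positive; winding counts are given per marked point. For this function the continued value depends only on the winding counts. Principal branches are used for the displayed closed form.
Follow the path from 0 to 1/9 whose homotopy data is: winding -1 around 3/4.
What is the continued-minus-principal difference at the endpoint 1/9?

The rational part is single-valued and drops out of the difference; each branch term changes only by its own monodromy.
(-3/7)*sqrt(1 - ξ/(3/4)): winding -1 is odd, the square root flips sign, contributing -2*(-3/7)*sqrt(1 - (1/9)/(3/4)) = -2*(-3/7)*sqrt(23/27) = (2/21)*sqrt(69).
Summing the contributions at ξ = 1/9 gives (2/21)*sqrt(69).

Continued minus principal equals (2/21)*sqrt(69).
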